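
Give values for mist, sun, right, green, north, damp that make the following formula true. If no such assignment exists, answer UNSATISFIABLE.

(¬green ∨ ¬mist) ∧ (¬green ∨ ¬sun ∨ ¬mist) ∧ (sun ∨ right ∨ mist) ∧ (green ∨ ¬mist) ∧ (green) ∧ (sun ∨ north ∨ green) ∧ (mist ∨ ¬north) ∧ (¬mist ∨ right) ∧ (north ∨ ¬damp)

From the singleton clause (green), green = True.
From the singleton clause (¬mist), mist = False.
From the singleton clause (¬north), north = False.
From the singleton clause (¬damp), damp = False.
Try sun = True.
All clauses hold; right can take either value.

mist: False, sun: True, right: False, green: True, north: False, damp: False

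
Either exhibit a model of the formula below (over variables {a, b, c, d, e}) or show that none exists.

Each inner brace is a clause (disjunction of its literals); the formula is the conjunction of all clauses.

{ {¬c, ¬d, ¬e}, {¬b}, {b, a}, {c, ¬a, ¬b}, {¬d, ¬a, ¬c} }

a=True; b=False; c=False; d=False; e=True

The clause (¬b) is unit, so b = False.
The clause (a) is unit, so a = True.
Suppose d = False.
Every clause is now satisfied; c, e are unconstrained.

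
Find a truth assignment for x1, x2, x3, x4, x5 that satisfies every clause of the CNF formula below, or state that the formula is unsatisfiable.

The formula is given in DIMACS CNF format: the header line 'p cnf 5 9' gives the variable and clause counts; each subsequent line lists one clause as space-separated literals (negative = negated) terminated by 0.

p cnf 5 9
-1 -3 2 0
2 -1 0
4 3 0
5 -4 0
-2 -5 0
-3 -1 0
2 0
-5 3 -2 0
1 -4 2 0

Unit clause (x2) forces x2 = True.
Unit clause (¬x5) forces x5 = False.
Unit clause (¬x4) forces x4 = False.
Unit clause (x3) forces x3 = True.
Unit clause (¬x1) forces x1 = False.
All clauses are satisfied.

x1=False; x2=True; x3=True; x4=False; x5=False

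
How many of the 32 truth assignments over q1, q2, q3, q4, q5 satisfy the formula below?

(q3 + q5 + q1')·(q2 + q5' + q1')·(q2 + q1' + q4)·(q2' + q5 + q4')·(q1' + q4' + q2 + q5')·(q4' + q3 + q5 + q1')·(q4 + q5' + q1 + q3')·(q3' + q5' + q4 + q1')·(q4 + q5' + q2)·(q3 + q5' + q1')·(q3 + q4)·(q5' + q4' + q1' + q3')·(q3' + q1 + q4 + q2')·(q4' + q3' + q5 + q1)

8

There are 2^5 = 32 truth assignments over (q1, q2, q3, q4, q5).
Split on q5. With q5 = 1, the clauses containing q5 are satisfied and q5' drops from the rest; 4 of the 2^4 = 16 assignments to the other variables satisfy what remains.
With q5 = 0, by the same count on the reduced clause set, 4 assignments work.
(One model: q1=F, q2=F, q3=F, q4=T, q5=F.)
Total: 4 + 4 = 8.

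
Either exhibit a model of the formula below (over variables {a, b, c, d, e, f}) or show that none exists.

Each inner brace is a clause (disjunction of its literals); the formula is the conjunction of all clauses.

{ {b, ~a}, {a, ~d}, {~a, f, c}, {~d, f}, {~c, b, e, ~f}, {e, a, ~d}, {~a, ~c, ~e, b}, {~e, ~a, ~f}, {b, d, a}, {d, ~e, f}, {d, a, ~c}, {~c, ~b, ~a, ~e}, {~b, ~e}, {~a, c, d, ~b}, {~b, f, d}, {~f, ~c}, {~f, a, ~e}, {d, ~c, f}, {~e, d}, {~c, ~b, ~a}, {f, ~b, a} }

a=1,  b=1,  c=0,  d=1,  e=0,  f=1

Try b = 1.
From the singleton clause (~e), e = 0.
Try a = 1.
From the singleton clause (~c), c = 0.
From the singleton clause (f), f = 1.
From the singleton clause (d), d = 1.
Every clause now holds.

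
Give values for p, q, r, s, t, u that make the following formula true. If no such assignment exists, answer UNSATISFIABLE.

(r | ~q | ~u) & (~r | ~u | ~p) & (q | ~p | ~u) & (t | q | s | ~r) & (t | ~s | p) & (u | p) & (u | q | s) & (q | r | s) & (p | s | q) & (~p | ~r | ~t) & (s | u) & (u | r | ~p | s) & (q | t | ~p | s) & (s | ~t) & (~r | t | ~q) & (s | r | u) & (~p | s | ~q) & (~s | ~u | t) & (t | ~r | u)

p: 1,  q: 0,  r: 0,  s: 1,  t: 1,  u: 0

Branch on u: set u = 0.
(p) alone gives p = 1.
(s) alone gives s = 1.
Branch on r: set r = 0.
No clause remains; q, t are free.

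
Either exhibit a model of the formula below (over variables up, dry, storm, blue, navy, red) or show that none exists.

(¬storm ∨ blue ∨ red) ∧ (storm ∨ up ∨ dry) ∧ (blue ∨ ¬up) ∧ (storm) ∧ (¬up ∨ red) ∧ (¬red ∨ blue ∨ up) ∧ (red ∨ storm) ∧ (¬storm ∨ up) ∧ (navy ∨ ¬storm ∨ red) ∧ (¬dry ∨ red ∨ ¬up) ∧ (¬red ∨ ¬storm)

UNSATISFIABLE

Unit clause (storm) forces storm = True.
Unit clause (up) forces up = True.
Unit clause (blue) forces blue = True.
Unit clause (red) forces red = True.
But (¬red) is also a unit clause — contradiction.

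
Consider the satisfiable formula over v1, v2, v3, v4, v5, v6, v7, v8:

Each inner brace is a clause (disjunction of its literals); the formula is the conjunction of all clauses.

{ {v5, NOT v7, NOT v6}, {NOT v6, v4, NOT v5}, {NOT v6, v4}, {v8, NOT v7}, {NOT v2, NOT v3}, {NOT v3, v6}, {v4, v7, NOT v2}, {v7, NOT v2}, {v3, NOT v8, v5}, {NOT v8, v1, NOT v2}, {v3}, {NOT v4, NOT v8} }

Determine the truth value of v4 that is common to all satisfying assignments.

True

Suppose v4 = false.
Unit clause (NOT v6) forces v6 = false.
Unit clause (NOT v3) forces v3 = false.
That conflicts with the unit clause (v3).
So every satisfying assignment has v4 = True.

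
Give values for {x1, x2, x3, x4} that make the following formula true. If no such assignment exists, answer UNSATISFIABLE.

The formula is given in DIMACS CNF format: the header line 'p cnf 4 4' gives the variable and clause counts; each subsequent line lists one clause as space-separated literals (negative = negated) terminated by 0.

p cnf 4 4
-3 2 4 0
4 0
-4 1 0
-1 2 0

The clause (x4) is unit, so x4 = True.
The clause (x1) is unit, so x1 = True.
The clause (x2) is unit, so x2 = True.
No clause remains; x3 is free.

x1=True, x2=True, x3=True, x4=True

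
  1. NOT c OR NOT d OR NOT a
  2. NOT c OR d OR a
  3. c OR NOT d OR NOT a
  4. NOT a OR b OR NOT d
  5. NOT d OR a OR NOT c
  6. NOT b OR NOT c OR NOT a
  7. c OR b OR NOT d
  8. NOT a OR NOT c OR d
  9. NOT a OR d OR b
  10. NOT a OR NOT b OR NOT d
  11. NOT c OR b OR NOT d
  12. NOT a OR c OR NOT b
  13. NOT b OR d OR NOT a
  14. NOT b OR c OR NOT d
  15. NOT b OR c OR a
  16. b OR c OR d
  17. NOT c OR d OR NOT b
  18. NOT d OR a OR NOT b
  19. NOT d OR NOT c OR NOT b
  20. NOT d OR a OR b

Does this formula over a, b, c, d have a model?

Case c = false:
Case d = false:
(b) alone gives b = true.
(NOT a) alone gives a = false.
But (a) is also a unit clause — contradiction.
Undo d and try d = true.
(NOT a) alone gives a = false.
(b) alone gives b = true.
But (NOT b) is also a unit clause — contradiction.
Both values of d lead to a conflict.
Undo c and try c = true.
Case d = false:
(a) alone gives a = true.
But (NOT a) is also a unit clause — contradiction.
Undo d and try d = true.
(NOT a) alone gives a = false.
But (a) is also a unit clause — contradiction.
Both values of d lead to a conflict.
Both values of c lead to a conflict.
No assignment satisfies every clause.

No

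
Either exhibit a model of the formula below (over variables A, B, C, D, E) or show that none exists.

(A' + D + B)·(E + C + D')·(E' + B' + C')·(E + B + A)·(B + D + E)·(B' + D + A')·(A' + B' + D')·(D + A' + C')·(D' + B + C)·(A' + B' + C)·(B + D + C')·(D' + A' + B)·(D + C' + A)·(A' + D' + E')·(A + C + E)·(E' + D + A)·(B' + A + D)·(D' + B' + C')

A ↦ 0; B ↦ 1; C ↦ 0; D ↦ 1; E ↦ 1

Branch on A: set A = 0.
Branch on E: set E = 1.
(D) alone gives D = 1.
Branch on B: set B = 1.
(C') alone gives C = 0.
Every clause now holds.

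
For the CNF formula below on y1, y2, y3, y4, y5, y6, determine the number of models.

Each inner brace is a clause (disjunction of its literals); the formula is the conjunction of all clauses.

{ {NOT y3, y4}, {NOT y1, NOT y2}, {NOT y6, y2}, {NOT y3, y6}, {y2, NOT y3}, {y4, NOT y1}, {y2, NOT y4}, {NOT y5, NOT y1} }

12

There are 2^6 = 64 truth assignments over (y1, y2, y3, y4, y5, y6).
Split on y4. With y4 = true, the clauses containing y4 are satisfied and NOT y4 drops from the rest; 6 of the 2^5 = 32 assignments to the other variables satisfy what remains.
With y4 = false, by the same count on the reduced clause set, 6 assignments work.
(One model: y1=F, y2=F, y3=F, y4=F, y5=F, y6=F.)
Total: 6 + 6 = 12.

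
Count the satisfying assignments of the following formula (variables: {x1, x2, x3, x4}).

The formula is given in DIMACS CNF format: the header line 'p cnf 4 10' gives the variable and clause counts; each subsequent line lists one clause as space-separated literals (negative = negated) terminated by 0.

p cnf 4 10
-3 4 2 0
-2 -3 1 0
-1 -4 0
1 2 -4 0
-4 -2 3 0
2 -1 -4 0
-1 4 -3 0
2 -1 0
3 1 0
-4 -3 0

There are 2^4 = 16 truth assignments over (x1, x2, x3, x4).
Check each against the 10 clauses (columns in the order x1, x2, x3, x4):
  F F F F  ✗ fails (x3 ∨ x1)
  F F F T  ✗ fails (x1 ∨ x2 ∨ ¬x4)
  F F T F  ✗ fails (¬x3 ∨ x4 ∨ x2)
  F F T T  ✗ fails (x1 ∨ x2 ∨ ¬x4)
  F T F F  ✗ fails (x3 ∨ x1)
  F T F T  ✗ fails (¬x4 ∨ ¬x2 ∨ x3)
  F T T F  ✗ fails (¬x2 ∨ ¬x3 ∨ x1)
  F T T T  ✗ fails (¬x2 ∨ ¬x3 ∨ x1)
  T F F F  ✗ fails (x2 ∨ ¬x1)
  T F F T  ✗ fails (¬x1 ∨ ¬x4)
  T F T F  ✗ fails (¬x3 ∨ x4 ∨ x2)
  T F T T  ✗ fails (¬x1 ∨ ¬x4)
  T T F F  ✓ satisfies all
  T T F T  ✗ fails (¬x1 ∨ ¬x4)
  T T T F  ✗ fails (¬x1 ∨ x4 ∨ ¬x3)
  T T T T  ✗ fails (¬x1 ∨ ¬x4)
1 of the 16 rows is a model.

1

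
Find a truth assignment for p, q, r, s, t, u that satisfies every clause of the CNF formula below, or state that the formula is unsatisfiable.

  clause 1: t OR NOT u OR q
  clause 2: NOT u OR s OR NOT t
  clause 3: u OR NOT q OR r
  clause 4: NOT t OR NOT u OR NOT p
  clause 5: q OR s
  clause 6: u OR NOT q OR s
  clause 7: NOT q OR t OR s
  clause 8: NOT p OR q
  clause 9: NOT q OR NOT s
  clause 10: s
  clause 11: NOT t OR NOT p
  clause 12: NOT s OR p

(s) alone gives s = true.
(NOT q) alone gives q = false.
(NOT p) alone gives p = false.
Now (p) is unsatisfied and unit — conflict.

UNSATISFIABLE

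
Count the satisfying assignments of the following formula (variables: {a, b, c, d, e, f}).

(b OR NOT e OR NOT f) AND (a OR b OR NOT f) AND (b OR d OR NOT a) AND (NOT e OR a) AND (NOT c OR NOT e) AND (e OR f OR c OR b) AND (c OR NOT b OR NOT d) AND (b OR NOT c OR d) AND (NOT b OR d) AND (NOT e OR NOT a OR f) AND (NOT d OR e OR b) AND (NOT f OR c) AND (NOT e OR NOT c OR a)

4

There are 2^6 = 64 truth assignments over (a, b, c, d, e, f).
Split on f. With f = true, the clauses containing f are satisfied and NOT f drops from the rest; 2 of the 2^5 = 32 assignments to the other variables satisfy what remains.
With f = false, by the same count on the reduced clause set, 2 assignments work.
(One model: a=F, b=T, c=T, d=T, e=F, f=F.)
Total: 2 + 2 = 4.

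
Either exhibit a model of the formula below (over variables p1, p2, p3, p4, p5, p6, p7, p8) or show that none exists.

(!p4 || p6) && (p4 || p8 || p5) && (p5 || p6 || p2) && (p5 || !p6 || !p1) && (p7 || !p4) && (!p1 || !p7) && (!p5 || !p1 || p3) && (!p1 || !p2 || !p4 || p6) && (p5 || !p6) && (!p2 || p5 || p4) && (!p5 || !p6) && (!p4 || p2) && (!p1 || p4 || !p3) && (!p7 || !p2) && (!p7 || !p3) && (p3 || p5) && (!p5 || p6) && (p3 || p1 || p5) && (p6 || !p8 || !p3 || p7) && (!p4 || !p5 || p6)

Branch on p4: set p4 = false.
Branch on p8: set p8 = true.
Branch on p1: set p1 = false.
Branch on p5: set p5 = true.
The clause (!p6) is unit, so p6 = false.
That conflicts with the unit clause (p6).
That branch fails; take p5 = false instead.
The clause (!p6) is unit, so p6 = false.
The clause (p2) is unit, so p2 = true.
That conflicts with the unit clause (!p2).
Either choice for p5 ends in contradiction.
That branch fails; take p1 = true instead.
The clause (!p7) is unit, so p7 = false.
The clause (!p3) is unit, so p3 = false.
The clause (!p5) is unit, so p5 = false.
That conflicts with the unit clause (p5).
Either choice for p1 ends in contradiction.
That branch fails; take p8 = false instead.
The clause (p5) is unit, so p5 = true.
The clause (!p6) is unit, so p6 = false.
That conflicts with the unit clause (p6).
Either choice for p8 ends in contradiction.
That branch fails; take p4 = true instead.
The clause (p6) is unit, so p6 = true.
The clause (p7) is unit, so p7 = true.
The clause (!p1) is unit, so p1 = false.
The clause (p5) is unit, so p5 = true.
That conflicts with the unit clause (!p5).
Either choice for p4 ends in contradiction.

UNSATISFIABLE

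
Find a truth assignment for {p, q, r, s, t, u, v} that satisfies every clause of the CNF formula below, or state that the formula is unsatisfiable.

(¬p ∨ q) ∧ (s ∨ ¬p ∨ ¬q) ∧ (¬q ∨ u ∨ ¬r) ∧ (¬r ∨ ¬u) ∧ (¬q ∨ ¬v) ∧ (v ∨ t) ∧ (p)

Unit clause (p) forces p = True.
Unit clause (q) forces q = True.
Unit clause (s) forces s = True.
Unit clause (¬v) forces v = False.
Unit clause (t) forces t = True.
Try u = True.
Unit clause (¬r) forces r = False.
This assignment satisfies each clause.

p=True,  q=True,  r=False,  s=True,  t=True,  u=True,  v=False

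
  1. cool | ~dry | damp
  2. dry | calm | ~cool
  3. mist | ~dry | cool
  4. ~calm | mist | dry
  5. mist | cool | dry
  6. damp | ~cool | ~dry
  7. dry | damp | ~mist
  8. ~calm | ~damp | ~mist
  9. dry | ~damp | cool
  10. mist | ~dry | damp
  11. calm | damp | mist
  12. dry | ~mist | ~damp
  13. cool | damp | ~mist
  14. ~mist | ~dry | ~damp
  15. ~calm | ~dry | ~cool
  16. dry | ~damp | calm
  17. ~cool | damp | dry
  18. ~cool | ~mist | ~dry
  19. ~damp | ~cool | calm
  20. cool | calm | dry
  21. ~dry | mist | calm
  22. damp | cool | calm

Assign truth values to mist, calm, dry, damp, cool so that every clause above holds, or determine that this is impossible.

Branch on cool: set cool = 1.
Branch on dry: set dry = 1.
The clause (damp) is unit, so damp = 1.
The clause (~mist) is unit, so mist = 0.
The clause (~calm) is unit, so calm = 0.
But (calm) is also a unit clause — contradiction.
Undo dry and try dry = 0.
The clause (calm) is unit, so calm = 1.
The clause (mist) is unit, so mist = 1.
The clause (damp) is unit, so damp = 1.
But (~damp) is also a unit clause — contradiction.
Both values of dry lead to a conflict.
Undo cool and try cool = 0.
Branch on dry: set dry = 0.
The clause (mist) is unit, so mist = 1.
The clause (damp) is unit, so damp = 1.
But (~damp) is also a unit clause — contradiction.
Undo dry and try dry = 1.
The clause (damp) is unit, so damp = 1.
The clause (mist) is unit, so mist = 1.
But (~mist) is also a unit clause — contradiction.
Both values of dry lead to a conflict.
Both values of cool lead to a conflict.

UNSATISFIABLE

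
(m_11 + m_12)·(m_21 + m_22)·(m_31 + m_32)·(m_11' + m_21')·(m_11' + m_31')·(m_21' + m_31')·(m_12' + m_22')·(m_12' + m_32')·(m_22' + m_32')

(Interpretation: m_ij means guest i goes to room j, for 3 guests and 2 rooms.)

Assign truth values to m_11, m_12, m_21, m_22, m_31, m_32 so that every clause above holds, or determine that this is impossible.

UNSATISFIABLE

Suppose m_11 = 1.
From the singleton clause (m_21'), m_21 = 0.
From the singleton clause (m_22), m_22 = 1.
From the singleton clause (m_31'), m_31 = 0.
From the singleton clause (m_32), m_32 = 1.
That conflicts with the unit clause (m_32').
Backtrack on m_11: now try m_11 = 0.
From the singleton clause (m_12), m_12 = 1.
From the singleton clause (m_22'), m_22 = 0.
From the singleton clause (m_21), m_21 = 1.
From the singleton clause (m_31'), m_31 = 0.
From the singleton clause (m_32), m_32 = 1.
That conflicts with the unit clause (m_32').
Either choice for m_11 ends in contradiction.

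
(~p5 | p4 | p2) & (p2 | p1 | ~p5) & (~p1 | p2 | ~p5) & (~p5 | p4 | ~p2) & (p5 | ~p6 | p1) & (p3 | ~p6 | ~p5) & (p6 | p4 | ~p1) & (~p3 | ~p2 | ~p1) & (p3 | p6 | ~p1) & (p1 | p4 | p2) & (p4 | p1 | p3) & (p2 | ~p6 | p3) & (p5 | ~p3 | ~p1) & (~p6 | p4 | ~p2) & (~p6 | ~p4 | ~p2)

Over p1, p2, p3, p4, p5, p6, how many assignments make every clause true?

7

There are 2^6 = 64 truth assignments over (p1, p2, p3, p4, p5, p6).
Split on p3. With p3 = 1, the clauses containing p3 are satisfied and ~p3 drops from the rest; 4 of the 2^5 = 32 assignments to the other variables satisfy what remains.
With p3 = 0, by the same count on the reduced clause set, 3 assignments work.
(One model: p1=F, p2=F, p3=F, p4=T, p5=F, p6=F.)
Total: 4 + 3 = 7.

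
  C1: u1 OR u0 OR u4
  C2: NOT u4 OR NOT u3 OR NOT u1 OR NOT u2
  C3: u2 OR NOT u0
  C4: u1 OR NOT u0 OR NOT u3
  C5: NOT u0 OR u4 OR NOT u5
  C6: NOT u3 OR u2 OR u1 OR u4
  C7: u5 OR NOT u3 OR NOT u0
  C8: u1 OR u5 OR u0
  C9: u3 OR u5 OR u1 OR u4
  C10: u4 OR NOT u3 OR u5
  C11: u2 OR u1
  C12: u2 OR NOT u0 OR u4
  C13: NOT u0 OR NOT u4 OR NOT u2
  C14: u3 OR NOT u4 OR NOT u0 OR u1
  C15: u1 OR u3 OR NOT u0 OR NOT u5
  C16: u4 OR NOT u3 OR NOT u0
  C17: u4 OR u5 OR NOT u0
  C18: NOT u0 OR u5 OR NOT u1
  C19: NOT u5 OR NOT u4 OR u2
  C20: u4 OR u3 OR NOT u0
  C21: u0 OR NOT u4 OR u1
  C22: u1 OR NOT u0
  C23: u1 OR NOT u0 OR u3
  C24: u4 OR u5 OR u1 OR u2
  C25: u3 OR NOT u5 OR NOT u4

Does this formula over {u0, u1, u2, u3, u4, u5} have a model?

Try u2 = false.
The clause (NOT u0) is unit, so u0 = false.
The clause (u1) is unit, so u1 = true.
Try u5 = true.
The clause (NOT u4) is unit, so u4 = false.
All clauses hold; u3 can take either value.
A satisfying assignment: u0: false,  u1: true,  u2: false,  u3: true,  u4: false,  u5: true.

Satisfiable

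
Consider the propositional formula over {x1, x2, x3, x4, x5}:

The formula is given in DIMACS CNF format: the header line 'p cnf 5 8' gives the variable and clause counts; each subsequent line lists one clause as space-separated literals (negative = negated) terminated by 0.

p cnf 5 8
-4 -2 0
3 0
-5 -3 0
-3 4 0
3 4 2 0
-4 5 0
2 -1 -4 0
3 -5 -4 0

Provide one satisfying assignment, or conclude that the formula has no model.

From the singleton clause (x3), x3 = True.
From the singleton clause (¬x5), x5 = False.
From the singleton clause (x4), x4 = True.
That conflicts with the unit clause (¬x4).

UNSATISFIABLE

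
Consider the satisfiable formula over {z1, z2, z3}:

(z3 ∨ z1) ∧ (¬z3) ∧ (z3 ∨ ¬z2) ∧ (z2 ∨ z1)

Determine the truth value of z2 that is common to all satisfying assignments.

Suppose z2 = True.
Unit clause (¬z3) forces z3 = False.
That conflicts with the unit clause (z3).
So every satisfying assignment has z2 = False.

False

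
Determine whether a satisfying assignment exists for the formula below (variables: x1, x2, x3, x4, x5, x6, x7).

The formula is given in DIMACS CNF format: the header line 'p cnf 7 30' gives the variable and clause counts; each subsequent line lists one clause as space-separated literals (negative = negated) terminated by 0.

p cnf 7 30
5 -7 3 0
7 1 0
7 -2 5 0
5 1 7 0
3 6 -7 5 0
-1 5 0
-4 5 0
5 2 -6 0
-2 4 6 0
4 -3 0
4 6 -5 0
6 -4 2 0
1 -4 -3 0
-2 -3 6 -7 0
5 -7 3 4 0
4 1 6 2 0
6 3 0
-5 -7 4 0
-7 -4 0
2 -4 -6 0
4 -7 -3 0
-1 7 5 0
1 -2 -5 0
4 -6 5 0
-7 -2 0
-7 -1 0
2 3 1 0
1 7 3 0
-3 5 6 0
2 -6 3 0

Yes, satisfiable

Case x7 = False:
The clause (x1) is unit, so x1 = True.
The clause (x5) is unit, so x5 = True.
Case x4 = False:
The clause (¬x3) is unit, so x3 = False.
The clause (x6) is unit, so x6 = True.
The clause (x2) is unit, so x2 = True.
Every clause now holds.
A satisfying assignment: x1 ↦ True, x2 ↦ True, x3 ↦ False, x4 ↦ False, x5 ↦ True, x6 ↦ True, x7 ↦ False.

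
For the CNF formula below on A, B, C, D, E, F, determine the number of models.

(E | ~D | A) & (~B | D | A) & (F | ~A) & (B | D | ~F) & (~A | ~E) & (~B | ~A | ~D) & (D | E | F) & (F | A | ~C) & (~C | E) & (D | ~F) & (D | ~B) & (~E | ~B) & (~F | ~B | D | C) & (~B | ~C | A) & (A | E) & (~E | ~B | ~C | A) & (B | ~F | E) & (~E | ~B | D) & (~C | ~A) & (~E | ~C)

There are 2^6 = 64 truth assignments over (A, B, C, D, E, F).
Split on B. With B = 1, the clauses containing B are satisfied and ~B drops from the rest; 0 of the 2^5 = 32 assignments to the other variables satisfy what remains.
With B = 0, by the same count on the reduced clause set, 3 assignments work.
Total: 0 + 3 = 3.

3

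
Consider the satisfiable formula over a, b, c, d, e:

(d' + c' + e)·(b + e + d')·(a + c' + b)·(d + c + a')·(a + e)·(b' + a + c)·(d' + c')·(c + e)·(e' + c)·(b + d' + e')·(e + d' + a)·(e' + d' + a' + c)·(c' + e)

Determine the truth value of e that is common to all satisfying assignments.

True

Suppose e = 0.
(a) alone gives a = 1.
(c) alone gives c = 1.
But (c') is also a unit clause — contradiction.
So every satisfying assignment has e = True.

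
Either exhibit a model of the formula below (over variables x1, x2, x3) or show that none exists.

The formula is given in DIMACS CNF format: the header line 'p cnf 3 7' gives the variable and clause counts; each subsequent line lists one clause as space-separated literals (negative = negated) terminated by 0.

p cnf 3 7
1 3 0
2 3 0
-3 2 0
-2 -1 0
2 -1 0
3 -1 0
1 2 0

Branch on x1: set x1 = False.
From the singleton clause (x3), x3 = True.
From the singleton clause (x2), x2 = True.
All clauses are satisfied.

x1 ↦ False; x2 ↦ True; x3 ↦ True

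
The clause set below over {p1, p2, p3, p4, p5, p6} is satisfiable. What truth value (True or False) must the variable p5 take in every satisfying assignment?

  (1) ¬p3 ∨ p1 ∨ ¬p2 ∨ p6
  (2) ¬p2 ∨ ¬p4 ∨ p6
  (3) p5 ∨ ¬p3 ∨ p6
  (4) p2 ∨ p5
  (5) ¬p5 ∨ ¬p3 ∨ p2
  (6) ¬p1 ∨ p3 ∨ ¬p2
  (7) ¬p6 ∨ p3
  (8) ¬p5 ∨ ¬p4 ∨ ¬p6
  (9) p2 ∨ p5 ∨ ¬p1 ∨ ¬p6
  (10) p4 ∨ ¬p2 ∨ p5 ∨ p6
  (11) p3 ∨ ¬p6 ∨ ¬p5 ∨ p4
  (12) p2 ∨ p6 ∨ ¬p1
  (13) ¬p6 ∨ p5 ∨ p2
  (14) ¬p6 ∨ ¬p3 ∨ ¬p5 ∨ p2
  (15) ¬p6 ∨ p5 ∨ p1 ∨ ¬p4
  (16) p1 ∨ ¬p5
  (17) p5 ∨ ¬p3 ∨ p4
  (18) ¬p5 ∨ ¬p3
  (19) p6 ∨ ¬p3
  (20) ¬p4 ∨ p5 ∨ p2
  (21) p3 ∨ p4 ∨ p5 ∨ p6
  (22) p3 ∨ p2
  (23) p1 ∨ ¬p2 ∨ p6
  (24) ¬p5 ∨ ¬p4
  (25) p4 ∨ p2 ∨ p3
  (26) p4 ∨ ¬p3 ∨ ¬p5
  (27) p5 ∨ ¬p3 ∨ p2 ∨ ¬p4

False

Suppose p5 = True.
From the singleton clause (p1), p1 = True.
From the singleton clause (¬p3), p3 = False.
From the singleton clause (¬p2), p2 = False.
But (p2) is also a unit clause — contradiction.
So every satisfying assignment has p5 = False.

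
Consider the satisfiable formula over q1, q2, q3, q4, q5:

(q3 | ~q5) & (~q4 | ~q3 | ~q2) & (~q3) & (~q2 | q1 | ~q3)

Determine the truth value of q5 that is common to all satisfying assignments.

Suppose q5 = 1.
Unit clause (q3) forces q3 = 1.
But (~q3) is also a unit clause — contradiction.
So every satisfying assignment has q5 = False.

False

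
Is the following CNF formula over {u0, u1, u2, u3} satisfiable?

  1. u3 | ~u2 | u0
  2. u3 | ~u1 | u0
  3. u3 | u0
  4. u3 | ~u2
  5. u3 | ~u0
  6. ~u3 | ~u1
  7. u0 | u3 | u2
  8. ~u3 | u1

No

Try u3 = 1.
Unit clause (~u1) forces u1 = 0.
Now (u1) is unsatisfied and unit — conflict.
Backtrack on u3: now try u3 = 0.
Unit clause (u0) forces u0 = 1.
Now (~u0) is unsatisfied and unit — conflict.
Both values of u3 lead to a conflict.
No assignment satisfies every clause.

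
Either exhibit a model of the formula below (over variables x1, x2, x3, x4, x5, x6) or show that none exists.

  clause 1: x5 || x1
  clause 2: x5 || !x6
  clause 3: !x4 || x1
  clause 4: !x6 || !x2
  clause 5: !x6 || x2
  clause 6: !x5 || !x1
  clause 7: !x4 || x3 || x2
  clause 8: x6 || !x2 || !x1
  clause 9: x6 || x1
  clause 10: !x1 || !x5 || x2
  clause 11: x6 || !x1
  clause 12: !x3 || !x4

Case x5 = true:
From the singleton clause (!x1), x1 = false.
From the singleton clause (!x4), x4 = false.
From the singleton clause (x6), x6 = true.
From the singleton clause (!x2), x2 = false.
But (x2) is also a unit clause — contradiction.
That branch fails; take x5 = false instead.
From the singleton clause (x1), x1 = true.
From the singleton clause (!x6), x6 = false.
But (x6) is also a unit clause — contradiction.
Neither x5 = true nor x5 = false works.

UNSATISFIABLE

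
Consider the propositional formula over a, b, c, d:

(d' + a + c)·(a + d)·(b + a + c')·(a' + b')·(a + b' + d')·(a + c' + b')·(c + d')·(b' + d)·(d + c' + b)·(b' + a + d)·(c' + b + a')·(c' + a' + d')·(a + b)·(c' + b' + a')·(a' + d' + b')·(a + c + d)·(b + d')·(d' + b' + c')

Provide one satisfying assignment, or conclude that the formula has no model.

Suppose a = 1.
Unit clause (b') forces b = 0.
Unit clause (c') forces c = 0.
Unit clause (d') forces d = 0.
This assignment satisfies each clause.

a=1; b=0; c=0; d=0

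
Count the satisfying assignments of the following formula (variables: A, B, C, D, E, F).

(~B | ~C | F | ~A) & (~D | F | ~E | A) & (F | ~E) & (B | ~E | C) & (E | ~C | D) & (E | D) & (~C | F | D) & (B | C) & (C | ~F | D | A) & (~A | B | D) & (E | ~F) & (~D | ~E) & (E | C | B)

9

There are 2^6 = 64 truth assignments over (A, B, C, D, E, F).
Split on F. With F = 1, the clauses containing F are satisfied and ~F drops from the rest; 4 of the 2^5 = 32 assignments to the other variables satisfy what remains.
With F = 0, by the same count on the reduced clause set, 5 assignments work.
(One model: A=F, B=F, C=T, D=F, E=T, F=T.)
Total: 4 + 5 = 9.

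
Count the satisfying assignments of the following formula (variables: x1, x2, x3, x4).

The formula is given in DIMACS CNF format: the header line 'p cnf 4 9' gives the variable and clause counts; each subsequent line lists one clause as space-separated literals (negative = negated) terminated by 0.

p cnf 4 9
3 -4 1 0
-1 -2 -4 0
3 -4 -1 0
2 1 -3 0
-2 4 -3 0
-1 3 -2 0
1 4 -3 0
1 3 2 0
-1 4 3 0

There are 2^4 = 16 truth assignments over (x1, x2, x3, x4).
Split on x4. With x4 = True, the clauses containing x4 are satisfied and ¬x4 drops from the rest; 2 of the 2^3 = 8 assignments to the other variables satisfy what remains.
With x4 = False, by the same count on the reduced clause set, 2 assignments work.
Total: 2 + 2 = 4.

4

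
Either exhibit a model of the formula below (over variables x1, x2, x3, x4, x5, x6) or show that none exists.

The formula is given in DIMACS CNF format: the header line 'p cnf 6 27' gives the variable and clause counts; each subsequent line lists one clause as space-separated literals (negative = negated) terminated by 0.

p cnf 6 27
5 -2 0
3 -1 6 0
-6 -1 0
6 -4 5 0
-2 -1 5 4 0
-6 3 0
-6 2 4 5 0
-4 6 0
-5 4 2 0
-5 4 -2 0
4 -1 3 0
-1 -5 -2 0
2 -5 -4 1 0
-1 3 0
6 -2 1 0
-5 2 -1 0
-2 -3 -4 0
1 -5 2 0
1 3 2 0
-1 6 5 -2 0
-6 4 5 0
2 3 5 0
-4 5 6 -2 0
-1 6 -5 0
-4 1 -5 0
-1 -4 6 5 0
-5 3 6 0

Branch on x5: set x5 = False.
The clause (¬x2) is unit, so x2 = False.
The clause (x3) is unit, so x3 = True.
Branch on x6: set x6 = False.
The clause (¬x4) is unit, so x4 = False.
All clauses hold; x1 can take either value.

x1: True,  x2: False,  x3: True,  x4: False,  x5: False,  x6: False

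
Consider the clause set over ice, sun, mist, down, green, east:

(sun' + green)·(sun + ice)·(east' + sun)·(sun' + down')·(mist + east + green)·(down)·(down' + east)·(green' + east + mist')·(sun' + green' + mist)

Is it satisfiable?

Unsatisfiable

From the singleton clause (down), down = 1.
From the singleton clause (sun'), sun = 0.
From the singleton clause (ice), ice = 1.
From the singleton clause (east'), east = 0.
That conflicts with the unit clause (east).
No assignment satisfies every clause.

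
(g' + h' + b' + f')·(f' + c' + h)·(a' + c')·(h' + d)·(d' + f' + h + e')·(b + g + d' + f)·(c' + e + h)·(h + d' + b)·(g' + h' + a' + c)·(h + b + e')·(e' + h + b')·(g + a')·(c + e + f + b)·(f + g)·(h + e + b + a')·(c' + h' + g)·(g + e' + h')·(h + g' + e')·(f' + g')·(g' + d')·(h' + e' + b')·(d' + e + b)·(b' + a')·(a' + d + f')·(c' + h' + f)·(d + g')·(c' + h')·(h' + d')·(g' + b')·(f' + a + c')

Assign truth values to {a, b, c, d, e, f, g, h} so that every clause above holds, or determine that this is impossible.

Case a = 0:
Case h = 0:
Case f = 1:
From the singleton clause (c'), c = 0.
From the singleton clause (g'), g = 0.
Case d = 0:
Case b = 0:
From the singleton clause (e'), e = 0.
Every clause now holds.

a ↦ 0; b ↦ 0; c ↦ 0; d ↦ 0; e ↦ 0; f ↦ 1; g ↦ 0; h ↦ 0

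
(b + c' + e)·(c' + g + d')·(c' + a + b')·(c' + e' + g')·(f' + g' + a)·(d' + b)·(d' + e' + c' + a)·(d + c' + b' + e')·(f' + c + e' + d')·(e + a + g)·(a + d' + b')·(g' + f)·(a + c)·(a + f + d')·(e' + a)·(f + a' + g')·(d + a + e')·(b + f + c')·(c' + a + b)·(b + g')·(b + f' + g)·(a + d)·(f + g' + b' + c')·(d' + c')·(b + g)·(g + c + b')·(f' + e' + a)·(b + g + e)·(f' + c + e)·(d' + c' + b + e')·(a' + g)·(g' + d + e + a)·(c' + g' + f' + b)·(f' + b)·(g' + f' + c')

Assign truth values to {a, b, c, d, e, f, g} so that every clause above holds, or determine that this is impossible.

Case d = 0:
From the singleton clause (a), a = 1.
From the singleton clause (g), g = 1.
From the singleton clause (f), f = 1.
From the singleton clause (b), b = 1.
From the singleton clause (c'), c = 0.
From the singleton clause (e), e = 1.
Every clause now holds.

a=1; b=1; c=0; d=0; e=1; f=1; g=1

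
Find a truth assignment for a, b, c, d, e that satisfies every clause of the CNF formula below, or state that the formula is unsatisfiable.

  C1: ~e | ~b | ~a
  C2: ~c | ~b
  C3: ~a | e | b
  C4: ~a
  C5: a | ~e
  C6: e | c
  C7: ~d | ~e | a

a: 0, b: 0, c: 1, d: 0, e: 0

(~a) alone gives a = 0.
(~e) alone gives e = 0.
(c) alone gives c = 1.
(~b) alone gives b = 0.
No clause remains; d is free.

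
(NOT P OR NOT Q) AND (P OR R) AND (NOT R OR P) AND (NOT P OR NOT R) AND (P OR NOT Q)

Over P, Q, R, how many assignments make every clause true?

There are 2^3 = 8 truth assignments over (P, Q, R).
Split on Q. With Q = true, the clauses containing Q are satisfied and NOT Q drops from the rest; 0 of the 2^2 = 4 assignments to the other variables satisfy what remains.
With Q = false, by the same count on the reduced clause set, 1 assignment works.
(One model: P=T, Q=F, R=F.)
Total: 0 + 1 = 1.

1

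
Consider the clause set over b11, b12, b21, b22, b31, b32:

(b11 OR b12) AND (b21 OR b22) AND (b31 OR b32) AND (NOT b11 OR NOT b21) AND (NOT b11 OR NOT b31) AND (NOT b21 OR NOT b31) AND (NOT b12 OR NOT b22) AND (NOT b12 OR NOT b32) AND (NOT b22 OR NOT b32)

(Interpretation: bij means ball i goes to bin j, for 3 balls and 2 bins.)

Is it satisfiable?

No, unsatisfiable

Try b11 = true.
(NOT b21) alone gives b21 = false.
(b22) alone gives b22 = true.
(NOT b31) alone gives b31 = false.
(b32) alone gives b32 = true.
But (NOT b32) is also a unit clause — contradiction.
So b11 must be the other value — set b11 = false.
(b12) alone gives b12 = true.
(NOT b22) alone gives b22 = false.
(b21) alone gives b21 = true.
(NOT b31) alone gives b31 = false.
(b32) alone gives b32 = true.
But (NOT b32) is also a unit clause — contradiction.
Both values of b11 lead to a conflict.
No assignment satisfies every clause.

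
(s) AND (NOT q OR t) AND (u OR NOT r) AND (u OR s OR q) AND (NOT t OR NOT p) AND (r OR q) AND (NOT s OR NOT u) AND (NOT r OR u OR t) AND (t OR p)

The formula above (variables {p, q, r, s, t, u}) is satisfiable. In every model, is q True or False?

Suppose q = false.
(s) alone gives s = true.
(r) alone gives r = true.
(u) alone gives u = true.
That conflicts with the unit clause (NOT u).
So every satisfying assignment has q = True.

True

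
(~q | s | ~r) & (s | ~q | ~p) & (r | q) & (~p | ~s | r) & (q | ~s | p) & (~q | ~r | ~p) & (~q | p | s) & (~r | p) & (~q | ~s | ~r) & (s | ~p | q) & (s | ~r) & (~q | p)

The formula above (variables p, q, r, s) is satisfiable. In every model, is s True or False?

Suppose s = 0.
From the singleton clause (~r), r = 0.
From the singleton clause (q), q = 1.
From the singleton clause (~p), p = 0.
That conflicts with the unit clause (p).
So every satisfying assignment has s = True.

True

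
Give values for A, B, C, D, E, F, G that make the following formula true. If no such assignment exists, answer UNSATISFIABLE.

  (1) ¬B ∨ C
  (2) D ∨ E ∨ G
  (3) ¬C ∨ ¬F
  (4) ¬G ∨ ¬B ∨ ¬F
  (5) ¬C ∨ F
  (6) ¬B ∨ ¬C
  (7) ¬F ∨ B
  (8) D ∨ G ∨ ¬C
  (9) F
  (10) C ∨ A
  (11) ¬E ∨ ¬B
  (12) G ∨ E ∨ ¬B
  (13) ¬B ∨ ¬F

UNSATISFIABLE

Unit clause (F) forces F = True.
Unit clause (¬C) forces C = False.
Unit clause (¬B) forces B = False.
Now (B) is unsatisfied and unit — conflict.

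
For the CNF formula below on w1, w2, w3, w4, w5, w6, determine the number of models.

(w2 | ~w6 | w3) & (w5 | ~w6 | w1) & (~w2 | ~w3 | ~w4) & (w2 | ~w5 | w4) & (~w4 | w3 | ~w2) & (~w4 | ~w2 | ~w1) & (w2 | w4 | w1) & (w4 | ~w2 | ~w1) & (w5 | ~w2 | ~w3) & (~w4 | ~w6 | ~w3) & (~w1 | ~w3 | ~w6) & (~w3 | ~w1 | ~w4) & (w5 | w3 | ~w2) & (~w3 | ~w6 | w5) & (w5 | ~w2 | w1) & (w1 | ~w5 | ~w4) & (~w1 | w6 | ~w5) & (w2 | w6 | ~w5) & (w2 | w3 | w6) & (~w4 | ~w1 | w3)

6

There are 2^6 = 64 truth assignments over (w1, w2, w3, w4, w5, w6).
Split on w5. With w5 = 1, the clauses containing w5 are satisfied and ~w5 drops from the rest; 4 of the 2^5 = 32 assignments to the other variables satisfy what remains.
With w5 = 0, by the same count on the reduced clause set, 2 assignments work.
(One model: w1=F, w2=F, w3=T, w4=T, w5=F, w6=F.)
Total: 4 + 2 = 6.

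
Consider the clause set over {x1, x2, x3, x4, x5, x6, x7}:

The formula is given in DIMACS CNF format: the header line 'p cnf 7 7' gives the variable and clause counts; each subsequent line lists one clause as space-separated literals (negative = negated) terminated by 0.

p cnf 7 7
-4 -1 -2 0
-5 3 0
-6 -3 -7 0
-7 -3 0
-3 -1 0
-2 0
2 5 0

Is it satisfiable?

From the singleton clause (¬x2), x2 = False.
From the singleton clause (x5), x5 = True.
From the singleton clause (x3), x3 = True.
From the singleton clause (¬x7), x7 = False.
From the singleton clause (¬x1), x1 = False.
All clauses hold; x4, x6 can take either value.
A satisfying assignment: x1: False,  x2: False,  x3: True,  x4: True,  x5: True,  x6: False,  x7: False.

Yes, satisfiable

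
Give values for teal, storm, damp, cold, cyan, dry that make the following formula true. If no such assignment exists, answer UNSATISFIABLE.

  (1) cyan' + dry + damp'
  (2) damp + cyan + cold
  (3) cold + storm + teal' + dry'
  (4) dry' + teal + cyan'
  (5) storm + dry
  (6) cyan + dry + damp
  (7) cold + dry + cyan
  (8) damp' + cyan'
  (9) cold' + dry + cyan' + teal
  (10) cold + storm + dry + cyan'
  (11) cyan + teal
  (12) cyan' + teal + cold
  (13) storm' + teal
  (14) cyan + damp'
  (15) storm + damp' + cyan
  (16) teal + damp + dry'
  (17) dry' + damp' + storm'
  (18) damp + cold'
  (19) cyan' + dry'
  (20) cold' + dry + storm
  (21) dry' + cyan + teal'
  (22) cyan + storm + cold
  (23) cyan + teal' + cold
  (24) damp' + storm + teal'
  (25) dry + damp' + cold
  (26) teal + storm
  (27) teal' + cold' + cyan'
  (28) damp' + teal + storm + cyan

teal=1,  storm=1,  damp=0,  cold=0,  cyan=1,  dry=0

Try storm = 1.
From the singleton clause (teal), teal = 1.
Try damp = 0.
From the singleton clause (cold'), cold = 0.
From the singleton clause (cyan), cyan = 1.
From the singleton clause (dry'), dry = 0.
All clauses are satisfied.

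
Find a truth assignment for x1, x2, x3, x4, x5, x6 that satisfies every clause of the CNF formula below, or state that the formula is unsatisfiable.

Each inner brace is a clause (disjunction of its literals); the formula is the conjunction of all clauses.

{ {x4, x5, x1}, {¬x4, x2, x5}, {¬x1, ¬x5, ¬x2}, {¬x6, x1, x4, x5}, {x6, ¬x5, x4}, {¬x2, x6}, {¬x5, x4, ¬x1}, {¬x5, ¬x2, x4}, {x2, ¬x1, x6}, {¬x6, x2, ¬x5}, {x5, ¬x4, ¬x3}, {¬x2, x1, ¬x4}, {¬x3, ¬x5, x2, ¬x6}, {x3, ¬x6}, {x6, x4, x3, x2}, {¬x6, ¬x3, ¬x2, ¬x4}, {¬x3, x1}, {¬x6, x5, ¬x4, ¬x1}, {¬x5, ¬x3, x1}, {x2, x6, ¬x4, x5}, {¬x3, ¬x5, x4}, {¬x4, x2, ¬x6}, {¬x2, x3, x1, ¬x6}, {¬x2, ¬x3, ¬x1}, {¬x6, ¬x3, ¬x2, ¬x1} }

Case x2 = False:
Case x4 = True:
(x5) alone gives x5 = True.
(¬x6) alone gives x6 = False.
(¬x1) alone gives x1 = False.
(¬x3) alone gives x3 = False.
This assignment satisfies each clause.

x1 ↦ False,  x2 ↦ False,  x3 ↦ False,  x4 ↦ True,  x5 ↦ True,  x6 ↦ False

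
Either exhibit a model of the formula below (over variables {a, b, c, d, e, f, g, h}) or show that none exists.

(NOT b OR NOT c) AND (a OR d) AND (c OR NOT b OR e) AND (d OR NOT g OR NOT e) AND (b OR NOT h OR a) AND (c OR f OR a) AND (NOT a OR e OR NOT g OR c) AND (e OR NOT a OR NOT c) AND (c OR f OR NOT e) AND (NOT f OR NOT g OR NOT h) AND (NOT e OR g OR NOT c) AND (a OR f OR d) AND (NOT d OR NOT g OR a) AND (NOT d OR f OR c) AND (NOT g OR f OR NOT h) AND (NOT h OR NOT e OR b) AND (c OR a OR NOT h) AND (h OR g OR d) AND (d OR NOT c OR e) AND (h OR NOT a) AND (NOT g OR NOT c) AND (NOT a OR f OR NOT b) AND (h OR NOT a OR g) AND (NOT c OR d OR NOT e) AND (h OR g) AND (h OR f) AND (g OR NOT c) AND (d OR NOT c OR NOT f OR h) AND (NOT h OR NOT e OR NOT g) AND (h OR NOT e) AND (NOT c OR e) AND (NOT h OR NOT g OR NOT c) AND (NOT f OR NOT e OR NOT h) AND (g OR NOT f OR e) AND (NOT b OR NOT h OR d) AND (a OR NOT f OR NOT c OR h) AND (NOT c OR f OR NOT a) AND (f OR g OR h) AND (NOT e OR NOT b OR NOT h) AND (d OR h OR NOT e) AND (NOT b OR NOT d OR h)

Try b = false.
Try a = true.
(h) alone gives h = true.
(NOT e) alone gives e = false.
(NOT c) alone gives c = false.
(NOT g) alone gives g = false.
(NOT f) alone gives f = false.
(NOT d) alone gives d = false.
This assignment satisfies each clause.

a=true, b=false, c=false, d=false, e=false, f=false, g=false, h=true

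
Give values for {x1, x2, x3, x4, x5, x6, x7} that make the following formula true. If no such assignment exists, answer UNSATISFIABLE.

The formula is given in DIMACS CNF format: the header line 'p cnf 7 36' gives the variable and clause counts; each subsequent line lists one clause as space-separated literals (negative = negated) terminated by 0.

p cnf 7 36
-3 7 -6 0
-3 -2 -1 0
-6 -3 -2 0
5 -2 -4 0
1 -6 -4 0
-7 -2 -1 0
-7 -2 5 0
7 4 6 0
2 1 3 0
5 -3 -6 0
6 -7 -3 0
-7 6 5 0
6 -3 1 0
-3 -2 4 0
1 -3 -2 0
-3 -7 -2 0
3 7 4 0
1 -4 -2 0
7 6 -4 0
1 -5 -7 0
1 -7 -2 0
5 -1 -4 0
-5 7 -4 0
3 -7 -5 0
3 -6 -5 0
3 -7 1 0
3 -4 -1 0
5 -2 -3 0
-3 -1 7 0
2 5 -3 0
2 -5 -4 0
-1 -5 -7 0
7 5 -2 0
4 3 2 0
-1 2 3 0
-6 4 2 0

Branch on x3: set x3 = False.
Branch on x2: set x2 = True.
Branch on x5: set x5 = True.
Unit clause (¬x7) forces x7 = False.
Unit clause (x4) forces x4 = True.
That conflicts with the unit clause (¬x4).
That branch fails; take x5 = False instead.
Unit clause (¬x4) forces x4 = False.
Unit clause (¬x7) forces x7 = False.
That conflicts with the unit clause (x7).
Neither x5 = True nor x5 = False works.
That branch fails; take x2 = False instead.
Unit clause (x1) forces x1 = True.
That conflicts with the unit clause (¬x1).
Neither x2 = True nor x2 = False works.
That branch fails; take x3 = True instead.
Branch on x7: set x7 = True.
Unit clause (x6) forces x6 = True.
Unit clause (¬x2) forces x2 = False.
Unit clause (x5) forces x5 = True.
Unit clause (x1) forces x1 = True.
That conflicts with the unit clause (¬x1).
That branch fails; take x7 = False instead.
Unit clause (¬x6) forces x6 = False.
Unit clause (x4) forces x4 = True.
That conflicts with the unit clause (¬x4).
Neither x7 = True nor x7 = False works.
Neither x3 = True nor x3 = False works.

UNSATISFIABLE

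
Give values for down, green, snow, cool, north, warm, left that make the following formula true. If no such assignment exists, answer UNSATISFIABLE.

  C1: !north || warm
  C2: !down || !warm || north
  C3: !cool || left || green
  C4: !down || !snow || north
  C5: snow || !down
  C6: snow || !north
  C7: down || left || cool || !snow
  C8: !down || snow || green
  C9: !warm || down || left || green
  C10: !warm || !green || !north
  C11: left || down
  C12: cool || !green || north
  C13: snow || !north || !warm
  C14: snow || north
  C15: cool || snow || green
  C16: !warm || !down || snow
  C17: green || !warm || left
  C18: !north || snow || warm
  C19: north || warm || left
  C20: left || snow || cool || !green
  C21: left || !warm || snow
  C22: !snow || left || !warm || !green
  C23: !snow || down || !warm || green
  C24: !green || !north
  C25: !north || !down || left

down=false; green=true; snow=true; cool=true; north=false; warm=false; left=true

Case north = false:
Unit clause (snow) forces snow = true.
Unit clause (!down) forces down = false.
Unit clause (left) forces left = true.
Case cool = true:
Case warm = false:
All clauses hold; green can take either value.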